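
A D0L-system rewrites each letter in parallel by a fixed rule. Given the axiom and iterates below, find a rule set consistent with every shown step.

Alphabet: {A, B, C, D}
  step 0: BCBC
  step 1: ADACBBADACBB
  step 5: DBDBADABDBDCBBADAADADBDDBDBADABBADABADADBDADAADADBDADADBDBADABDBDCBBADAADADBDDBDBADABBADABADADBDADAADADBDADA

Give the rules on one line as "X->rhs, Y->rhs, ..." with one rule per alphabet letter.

A->D, B->ADA, C->CBB, D->B

  step 0 ⇒ step 1: BCBC ⇒ ADA·CBB·ADA·CBB
    B ↦ ADA
    C ↦ CBB
    A ↦ D  (constrained at step 1)
    D ↦ B  (constrained at step 1)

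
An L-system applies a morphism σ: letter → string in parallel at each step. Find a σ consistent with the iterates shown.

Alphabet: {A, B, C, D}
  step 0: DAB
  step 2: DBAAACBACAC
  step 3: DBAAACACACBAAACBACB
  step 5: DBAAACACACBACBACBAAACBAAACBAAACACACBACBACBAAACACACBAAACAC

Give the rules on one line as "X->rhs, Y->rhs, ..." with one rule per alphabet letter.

  step 2 ⇒ step 3: DBAAACBACAC ⇒ DB·AA·AC·AC·AC·B·AA·AC·B·AC·B
    A ↦ AC
    B ↦ AA
    C ↦ B
    D ↦ DB

A->AC, B->AA, C->B, D->DB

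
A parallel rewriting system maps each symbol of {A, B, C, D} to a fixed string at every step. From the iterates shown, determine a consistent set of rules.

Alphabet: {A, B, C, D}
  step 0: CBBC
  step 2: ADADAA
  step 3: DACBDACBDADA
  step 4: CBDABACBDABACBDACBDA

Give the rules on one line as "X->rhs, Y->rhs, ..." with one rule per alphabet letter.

  step 3 ⇒ step 4: DACBDACBDADA ⇒ CB·DA·B·A·CB·DA·B·A·CB·DA·CB·DA
    A ↦ DA
    B ↦ A
    C ↦ B
    D ↦ CB

A->DA, B->A, C->B, D->CB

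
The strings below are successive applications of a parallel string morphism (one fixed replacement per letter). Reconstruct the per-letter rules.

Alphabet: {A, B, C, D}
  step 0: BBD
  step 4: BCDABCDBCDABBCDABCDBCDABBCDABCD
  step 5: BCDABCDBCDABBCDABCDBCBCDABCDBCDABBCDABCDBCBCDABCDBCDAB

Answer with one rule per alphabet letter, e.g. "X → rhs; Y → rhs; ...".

A->CD, B->BC, C->DA, D->B

  step 4 ⇒ step 5: BCDABCDBCDABBCDABCDBCDABBCDABCD ⇒ BC·DA·B·CD·BC·DA·B·BC·DA·B·CD·BC·BC·DA·B·CD·BC·DA·B·BC·DA·B·CD·BC·BC·DA·B·CD·BC·DA·B
    A ↦ CD
    B ↦ BC
    C ↦ DA
    D ↦ B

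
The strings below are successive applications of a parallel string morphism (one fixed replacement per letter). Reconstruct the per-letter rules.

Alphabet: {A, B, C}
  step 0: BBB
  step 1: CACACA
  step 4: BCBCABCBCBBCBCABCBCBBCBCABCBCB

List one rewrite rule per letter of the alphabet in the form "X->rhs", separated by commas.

  step 0 ⇒ step 1: BBB ⇒ CA·CA·CA
    B ↦ CA
    A ↦ B  (constrained at step 1)
    C ↦ BC  (constrained at step 1)

A->B, B->CA, C->BC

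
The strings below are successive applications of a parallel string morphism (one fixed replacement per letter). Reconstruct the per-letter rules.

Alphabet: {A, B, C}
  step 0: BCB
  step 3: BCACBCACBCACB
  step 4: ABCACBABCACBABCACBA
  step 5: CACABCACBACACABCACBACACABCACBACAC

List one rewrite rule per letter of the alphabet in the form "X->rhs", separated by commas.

A->CAC, B->A, C->B

  step 4 ⇒ step 5: ABCACBABCACBABCACBA ⇒ CAC·A·B·CAC·B·A·CAC·A·B·CAC·B·A·CAC·A·B·CAC·B·A·CAC
    A ↦ CAC
    B ↦ A
    C ↦ B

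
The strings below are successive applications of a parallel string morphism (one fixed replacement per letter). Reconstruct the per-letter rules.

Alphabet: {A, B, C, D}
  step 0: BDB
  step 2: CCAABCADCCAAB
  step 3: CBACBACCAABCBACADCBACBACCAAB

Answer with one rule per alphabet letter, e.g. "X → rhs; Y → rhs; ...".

  step 2 ⇒ step 3: CCAABCADCCAAB ⇒ CBA·CBA·C·C·AAB·CBA·C·AD·CBA·CBA·C·C·AAB
    A ↦ C
    B ↦ AAB
    C ↦ CBA
    D ↦ AD

A->C, B->AAB, C->CBA, D->AD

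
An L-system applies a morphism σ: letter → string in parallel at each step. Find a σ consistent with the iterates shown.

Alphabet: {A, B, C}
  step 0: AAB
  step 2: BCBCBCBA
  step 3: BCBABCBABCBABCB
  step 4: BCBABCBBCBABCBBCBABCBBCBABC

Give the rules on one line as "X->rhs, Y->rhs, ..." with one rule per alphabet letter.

  step 3 ⇒ step 4: BCBABCBABCBABCB ⇒ BC·BA·BC·B·BC·BA·BC·B·BC·BA·BC·B·BC·BA·BC
    A ↦ B
    B ↦ BC
    C ↦ BA

A->B, B->BC, C->BA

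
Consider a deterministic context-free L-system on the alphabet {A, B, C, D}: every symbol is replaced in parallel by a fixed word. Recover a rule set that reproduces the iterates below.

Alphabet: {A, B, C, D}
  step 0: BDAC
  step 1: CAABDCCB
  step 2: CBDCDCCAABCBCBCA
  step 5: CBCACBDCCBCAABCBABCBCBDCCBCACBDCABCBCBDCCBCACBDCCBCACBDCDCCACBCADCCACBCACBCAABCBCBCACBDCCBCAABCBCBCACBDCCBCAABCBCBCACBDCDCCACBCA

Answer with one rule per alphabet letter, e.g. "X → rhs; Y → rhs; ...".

  step 1 ⇒ step 2: CAABDCCB ⇒ CB·DC·DC·CA·AB·CB·CB·CA
    A ↦ DC
    B ↦ CA
    C ↦ CB
    D ↦ AB

A->DC, B->CA, C->CB, D->AB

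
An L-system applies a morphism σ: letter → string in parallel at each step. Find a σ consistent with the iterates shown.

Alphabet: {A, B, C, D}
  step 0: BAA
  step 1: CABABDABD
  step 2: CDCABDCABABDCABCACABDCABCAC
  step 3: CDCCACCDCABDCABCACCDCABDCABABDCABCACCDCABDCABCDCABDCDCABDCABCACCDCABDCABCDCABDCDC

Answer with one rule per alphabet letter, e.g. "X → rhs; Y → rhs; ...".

  step 2 ⇒ step 3: CDCABDCABABDCABCACABDCABCAC ⇒ CDC·CAC·CDC·ABD·CAB·CAC·CDC·ABD·CAB·ABD·CAB·CAC·CDC·ABD·CAB·CDC·ABD·CDC·ABD·CAB·CAC·CDC·ABD·CAB·CDC·ABD·CDC
    A ↦ ABD
    B ↦ CAB
    C ↦ CDC
    D ↦ CAC

A->ABD, B->CAB, C->CDC, D->CAC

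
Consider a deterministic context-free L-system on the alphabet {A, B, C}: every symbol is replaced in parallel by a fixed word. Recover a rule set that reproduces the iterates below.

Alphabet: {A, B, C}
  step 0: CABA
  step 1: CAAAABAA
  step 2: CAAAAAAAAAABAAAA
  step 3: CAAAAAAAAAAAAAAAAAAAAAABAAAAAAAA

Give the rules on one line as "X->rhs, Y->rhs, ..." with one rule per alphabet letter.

  step 2 ⇒ step 3: CAAAAAAAAAABAAAA ⇒ CA·AA·AA·AA·AA·AA·AA·AA·AA·AA·AA·AB·AA·AA·AA·AA
    A ↦ AA
    B ↦ AB
    C ↦ CA

A->AA, B->AB, C->CA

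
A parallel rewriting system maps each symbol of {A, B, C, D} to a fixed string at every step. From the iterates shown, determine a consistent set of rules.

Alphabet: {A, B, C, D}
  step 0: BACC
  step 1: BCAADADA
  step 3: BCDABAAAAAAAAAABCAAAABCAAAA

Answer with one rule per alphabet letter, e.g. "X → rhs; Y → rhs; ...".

A->AA, B->BC, C->DA, D->B

  step 0 ⇒ step 1: BACC ⇒ BC·AA·DA·DA
    A ↦ AA
    B ↦ BC
    C ↦ DA
    D ↦ B  (constrained at step 1)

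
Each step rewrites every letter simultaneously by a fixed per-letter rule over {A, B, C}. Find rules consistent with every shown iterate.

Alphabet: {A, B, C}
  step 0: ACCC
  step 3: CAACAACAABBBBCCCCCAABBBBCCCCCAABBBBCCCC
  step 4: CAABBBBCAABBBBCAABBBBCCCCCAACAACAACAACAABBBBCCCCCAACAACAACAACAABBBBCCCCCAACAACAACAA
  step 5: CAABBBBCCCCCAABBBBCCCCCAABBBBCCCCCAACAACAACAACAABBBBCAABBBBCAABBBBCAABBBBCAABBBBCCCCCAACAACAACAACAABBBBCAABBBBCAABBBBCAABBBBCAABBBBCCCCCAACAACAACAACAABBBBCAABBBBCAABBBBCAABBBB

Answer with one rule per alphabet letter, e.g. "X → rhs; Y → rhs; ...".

  step 4 ⇒ step 5: CAABBBBCAABBBBCAABBBBCCCCCAACAACAACAACAABBBBCCCCCAACAACAACAACAABBBBCCCCCAACAACAACAA ⇒ CAA·BB·BB·C·C·C·C·CAA·BB·BB·C·C·C·C·CAA·BB·BB·C·C·C·C·CAA·CAA·CAA·CAA·CAA·BB·BB·CAA·BB·BB·CAA·BB·BB·CAA·BB·BB·CAA·BB·BB·C·C·C·C·CAA·CAA·CAA·CAA·CAA·BB·BB·CAA·BB·BB·CAA·BB·BB·CAA·BB·BB·CAA·BB·BB·C·C·C·C·CAA·CAA·CAA·CAA·CAA·BB·BB·CAA·BB·BB·CAA·BB·BB·CAA·BB·BB
    A ↦ BB
    B ↦ C
    C ↦ CAA

A->BB, B->C, C->CAA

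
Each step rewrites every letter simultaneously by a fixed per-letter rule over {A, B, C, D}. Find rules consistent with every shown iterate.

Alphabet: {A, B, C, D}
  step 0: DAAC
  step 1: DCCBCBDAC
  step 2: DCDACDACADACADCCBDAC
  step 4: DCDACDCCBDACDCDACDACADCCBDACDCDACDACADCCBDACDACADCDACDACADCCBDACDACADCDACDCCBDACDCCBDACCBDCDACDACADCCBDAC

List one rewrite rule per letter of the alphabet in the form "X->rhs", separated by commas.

A->CB, B->A, C->DAC, D->DC

  step 1 ⇒ step 2: DCCBCBDAC ⇒ DC·DAC·DAC·A·DAC·A·DC·CB·DAC
    A ↦ CB
    B ↦ A
    C ↦ DAC
    D ↦ DC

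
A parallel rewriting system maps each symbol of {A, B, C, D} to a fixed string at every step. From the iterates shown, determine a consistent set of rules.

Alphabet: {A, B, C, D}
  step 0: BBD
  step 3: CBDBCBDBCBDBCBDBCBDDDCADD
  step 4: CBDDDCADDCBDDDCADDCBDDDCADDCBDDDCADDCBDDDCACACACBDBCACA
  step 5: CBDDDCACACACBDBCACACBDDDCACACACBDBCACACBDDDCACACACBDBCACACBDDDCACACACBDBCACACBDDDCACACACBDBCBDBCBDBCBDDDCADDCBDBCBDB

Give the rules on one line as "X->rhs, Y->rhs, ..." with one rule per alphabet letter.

  step 4 ⇒ step 5: CBDDDCADDCBDDDCADDCBDDDCADDCBDDDCADDCBDDDCACACACBDBCACA ⇒ CBD·DD·CA·CA·CA·CBD·B·CA·CA·CBD·DD·CA·CA·CA·CBD·B·CA·CA·CBD·DD·CA·CA·CA·CBD·B·CA·CA·CBD·DD·CA·CA·CA·CBD·B·CA·CA·CBD·DD·CA·CA·CA·CBD·B·CBD·B·CBD·B·CBD·DD·CA·DD·CBD·B·CBD·B
    A ↦ B
    B ↦ DD
    C ↦ CBD
    D ↦ CA

A->B, B->DD, C->CBD, D->CA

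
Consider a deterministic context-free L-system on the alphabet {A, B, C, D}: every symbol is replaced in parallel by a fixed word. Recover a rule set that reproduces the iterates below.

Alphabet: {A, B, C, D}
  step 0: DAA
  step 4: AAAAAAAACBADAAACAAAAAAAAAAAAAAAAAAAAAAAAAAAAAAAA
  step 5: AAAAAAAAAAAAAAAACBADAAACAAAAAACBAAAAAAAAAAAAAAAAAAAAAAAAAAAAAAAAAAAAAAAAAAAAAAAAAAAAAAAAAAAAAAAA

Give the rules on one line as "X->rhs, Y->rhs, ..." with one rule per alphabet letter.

  step 4 ⇒ step 5: AAAAAAAACBADAAACAAAAAAAAAAAAAAAAAAAAAAAAAAAAAAAA ⇒ AA·AA·AA·AA·AA·AA·AA·AA·CB·AD·AA·AC·AA·AA·AA·CB·AA·AA·AA·AA·AA·AA·AA·AA·AA·AA·AA·AA·AA·AA·AA·AA·AA·AA·AA·AA·AA·AA·AA·AA·AA·AA·AA·AA·AA·AA·AA·AA
    A ↦ AA
    B ↦ AD
    C ↦ CB
    D ↦ AC

A->AA, B->AD, C->CB, D->AC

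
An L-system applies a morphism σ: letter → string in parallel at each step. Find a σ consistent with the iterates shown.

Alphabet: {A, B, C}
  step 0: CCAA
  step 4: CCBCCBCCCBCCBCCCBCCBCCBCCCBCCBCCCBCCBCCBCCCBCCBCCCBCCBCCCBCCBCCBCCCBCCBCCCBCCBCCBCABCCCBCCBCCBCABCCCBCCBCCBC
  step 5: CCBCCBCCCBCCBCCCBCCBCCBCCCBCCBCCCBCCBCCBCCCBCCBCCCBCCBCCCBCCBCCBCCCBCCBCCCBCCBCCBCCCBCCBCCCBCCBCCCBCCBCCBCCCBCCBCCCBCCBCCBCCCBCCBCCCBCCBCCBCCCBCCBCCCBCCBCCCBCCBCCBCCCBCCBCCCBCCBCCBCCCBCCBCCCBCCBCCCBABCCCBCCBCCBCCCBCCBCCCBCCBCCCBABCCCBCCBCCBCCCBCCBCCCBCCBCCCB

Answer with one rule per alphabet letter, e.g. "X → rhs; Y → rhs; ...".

A->AB, B->C, C->CCB

  step 4 ⇒ step 5: CCBCCBCCCBCCBCCCBCCBCCBCCCBCCBCCCBCCBCCBCCCBCCBCCCBCCBCCCBCCBCCBCCCBCCBCCCBCCBCCBCABCCCBCCBCCBCABCCCBCCBCCBC ⇒ CCB·CCB·C·CCB·CCB·C·CCB·CCB·CCB·C·CCB·CCB·C·CCB·CCB·CCB·C·CCB·CCB·C·CCB·CCB·C·CCB·CCB·CCB·C·CCB·CCB·C·CCB·CCB·CCB·C·CCB·CCB·C·CCB·CCB·C·CCB·CCB·CCB·C·CCB·CCB·C·CCB·CCB·CCB·C·CCB·CCB·C·CCB·CCB·CCB·C·CCB·CCB·C·CCB·CCB·C·CCB·CCB·CCB·C·CCB·CCB·C·CCB·CCB·CCB·C·CCB·CCB·C·CCB·CCB·C·CCB·AB·C·CCB·CCB·CCB·C·CCB·CCB·C·CCB·CCB·C·CCB·AB·C·CCB·CCB·CCB·C·CCB·CCB·C·CCB·CCB·C·CCB
    A ↦ AB
    B ↦ C
    C ↦ CCB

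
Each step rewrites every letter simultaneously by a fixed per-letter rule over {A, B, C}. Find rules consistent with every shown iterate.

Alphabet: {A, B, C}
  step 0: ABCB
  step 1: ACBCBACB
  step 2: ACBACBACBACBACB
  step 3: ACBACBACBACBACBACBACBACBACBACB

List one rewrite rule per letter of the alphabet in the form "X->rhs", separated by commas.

A->ACB, B->CB, C->A

  step 2 ⇒ step 3: ACBACBACBACBACB ⇒ ACB·A·CB·ACB·A·CB·ACB·A·CB·ACB·A·CB·ACB·A·CB
    A ↦ ACB
    B ↦ CB
    C ↦ A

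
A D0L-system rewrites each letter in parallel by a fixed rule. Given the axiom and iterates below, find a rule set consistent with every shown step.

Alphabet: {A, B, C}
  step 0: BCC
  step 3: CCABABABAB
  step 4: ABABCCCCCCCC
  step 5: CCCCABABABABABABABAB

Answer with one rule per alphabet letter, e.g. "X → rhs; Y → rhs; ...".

  step 4 ⇒ step 5: ABABCCCCCCCC ⇒ C·C·C·C·AB·AB·AB·AB·AB·AB·AB·AB
    A ↦ C
    B ↦ C
    C ↦ AB

A->C, B->C, C->AB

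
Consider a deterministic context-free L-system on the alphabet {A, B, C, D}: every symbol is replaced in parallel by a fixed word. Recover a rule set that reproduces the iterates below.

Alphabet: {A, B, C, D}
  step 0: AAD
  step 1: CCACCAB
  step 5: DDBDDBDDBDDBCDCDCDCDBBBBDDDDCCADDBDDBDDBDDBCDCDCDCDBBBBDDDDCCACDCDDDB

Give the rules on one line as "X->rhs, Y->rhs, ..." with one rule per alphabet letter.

A->CCA, B->CD, C->DD, D->B

  step 0 ⇒ step 1: AAD ⇒ CCA·CCA·B
    A ↦ CCA
    D ↦ B
    B ↦ CD  (constrained at step 1)
    C ↦ DD  (constrained at step 1)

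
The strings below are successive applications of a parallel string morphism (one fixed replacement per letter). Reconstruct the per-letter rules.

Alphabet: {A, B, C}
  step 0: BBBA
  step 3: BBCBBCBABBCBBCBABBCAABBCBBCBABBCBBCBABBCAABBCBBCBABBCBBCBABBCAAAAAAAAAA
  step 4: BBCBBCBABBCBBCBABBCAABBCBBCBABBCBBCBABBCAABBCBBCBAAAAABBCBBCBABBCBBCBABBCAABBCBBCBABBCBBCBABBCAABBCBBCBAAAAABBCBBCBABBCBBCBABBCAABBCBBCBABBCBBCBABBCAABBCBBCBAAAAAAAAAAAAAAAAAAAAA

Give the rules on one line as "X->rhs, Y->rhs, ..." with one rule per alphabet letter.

A->AA, B->BBC, C->BA

  step 3 ⇒ step 4: BBCBBCBABBCBBCBABBCAABBCBBCBABBCBBCBABBCAABBCBBCBABBCBBCBABBCAAAAAAAAAA ⇒ BBC·BBC·BA·BBC·BBC·BA·BBC·AA·BBC·BBC·BA·BBC·BBC·BA·BBC·AA·BBC·BBC·BA·AA·AA·BBC·BBC·BA·BBC·BBC·BA·BBC·AA·BBC·BBC·BA·BBC·BBC·BA·BBC·AA·BBC·BBC·BA·AA·AA·BBC·BBC·BA·BBC·BBC·BA·BBC·AA·BBC·BBC·BA·BBC·BBC·BA·BBC·AA·BBC·BBC·BA·AA·AA·AA·AA·AA·AA·AA·AA·AA·AA
    A ↦ AA
    B ↦ BBC
    C ↦ BA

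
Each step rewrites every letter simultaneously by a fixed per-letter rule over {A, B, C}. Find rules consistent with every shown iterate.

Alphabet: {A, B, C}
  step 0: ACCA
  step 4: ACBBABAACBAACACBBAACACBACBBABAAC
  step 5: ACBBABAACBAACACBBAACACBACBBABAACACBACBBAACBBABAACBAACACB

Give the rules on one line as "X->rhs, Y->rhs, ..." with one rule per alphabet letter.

  step 4 ⇒ step 5: ACBBABAACBAACACBBAACACBACBBABAAC ⇒ AC·B·BA·BA·AC·BA·AC·AC·B·BA·AC·AC·B·AC·B·BA·BA·AC·AC·B·AC·B·BA·AC·B·BA·BA·AC·BA·AC·AC·B
    A ↦ AC
    B ↦ BA
    C ↦ B

A->AC, B->BA, C->B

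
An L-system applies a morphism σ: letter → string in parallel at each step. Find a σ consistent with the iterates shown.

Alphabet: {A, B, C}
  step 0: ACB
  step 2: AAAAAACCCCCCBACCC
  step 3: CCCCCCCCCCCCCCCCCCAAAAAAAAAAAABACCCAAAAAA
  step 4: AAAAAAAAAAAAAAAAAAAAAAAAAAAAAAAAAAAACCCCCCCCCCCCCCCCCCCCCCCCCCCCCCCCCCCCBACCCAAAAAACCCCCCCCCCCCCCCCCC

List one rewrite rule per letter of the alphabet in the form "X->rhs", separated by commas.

  step 3 ⇒ step 4: CCCCCCCCCCCCCCCCCCAAAAAAAAAAAABACCCAAAAAA ⇒ AA·AA·AA·AA·AA·AA·AA·AA·AA·AA·AA·AA·AA·AA·AA·AA·AA·AA·CCC·CCC·CCC·CCC·CCC·CCC·CCC·CCC·CCC·CCC·CCC·CCC·BA·CCC·AA·AA·AA·CCC·CCC·CCC·CCC·CCC·CCC
    A ↦ CCC
    B ↦ BA
    C ↦ AA

A->CCC, B->BA, C->AA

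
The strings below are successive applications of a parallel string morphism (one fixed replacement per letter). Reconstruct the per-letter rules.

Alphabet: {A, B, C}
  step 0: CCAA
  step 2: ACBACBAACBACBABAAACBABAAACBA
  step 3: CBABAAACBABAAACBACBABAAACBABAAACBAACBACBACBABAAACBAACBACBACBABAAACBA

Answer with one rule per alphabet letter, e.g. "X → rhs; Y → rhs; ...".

A->CBA, B->A, C->BAA

  step 2 ⇒ step 3: ACBACBAACBACBABAAACBABAAACBA ⇒ CBA·BAA·A·CBA·BAA·A·CBA·CBA·BAA·A·CBA·BAA·A·CBA·A·CBA·CBA·CBA·BAA·A·CBA·A·CBA·CBA·CBA·BAA·A·CBA
    A ↦ CBA
    B ↦ A
    C ↦ BAA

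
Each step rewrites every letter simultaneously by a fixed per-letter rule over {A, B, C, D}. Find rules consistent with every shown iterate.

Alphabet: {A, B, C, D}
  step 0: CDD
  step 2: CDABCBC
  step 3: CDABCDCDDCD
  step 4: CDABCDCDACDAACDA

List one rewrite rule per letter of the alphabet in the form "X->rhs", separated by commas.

A->BC, B->D, C->CD, D->A

  step 3 ⇒ step 4: CDABCDCDDCD ⇒ CD·A·BC·D·CD·A·CD·A·A·CD·A
    A ↦ BC
    B ↦ D
    C ↦ CD
    D ↦ A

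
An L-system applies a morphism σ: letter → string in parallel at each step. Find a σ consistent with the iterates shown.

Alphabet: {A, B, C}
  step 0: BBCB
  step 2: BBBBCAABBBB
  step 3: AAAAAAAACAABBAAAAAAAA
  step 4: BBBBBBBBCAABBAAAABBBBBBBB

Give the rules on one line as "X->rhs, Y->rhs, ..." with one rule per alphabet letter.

A->B, B->AA, C->CAA

  step 3 ⇒ step 4: AAAAAAAACAABBAAAAAAAA ⇒ B·B·B·B·B·B·B·B·CAA·B·B·AA·AA·B·B·B·B·B·B·B·B
    A ↦ B
    B ↦ AA
    C ↦ CAA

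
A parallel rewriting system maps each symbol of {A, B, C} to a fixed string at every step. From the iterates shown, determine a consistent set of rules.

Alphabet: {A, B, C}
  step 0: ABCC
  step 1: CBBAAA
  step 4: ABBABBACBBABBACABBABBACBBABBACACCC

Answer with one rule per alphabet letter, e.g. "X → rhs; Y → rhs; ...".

A->C, B->BBA, C->A

  step 0 ⇒ step 1: ABCC ⇒ C·BBA·A·A
    A ↦ C
    B ↦ BBA
    C ↦ A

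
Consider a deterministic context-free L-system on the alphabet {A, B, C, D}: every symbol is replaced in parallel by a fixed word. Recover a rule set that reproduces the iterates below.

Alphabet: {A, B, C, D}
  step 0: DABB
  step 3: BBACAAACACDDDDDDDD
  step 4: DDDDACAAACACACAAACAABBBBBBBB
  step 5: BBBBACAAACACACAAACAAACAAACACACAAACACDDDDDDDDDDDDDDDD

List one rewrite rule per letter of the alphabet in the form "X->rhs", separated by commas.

A->AC, B->DD, C->AA, D->B

  step 4 ⇒ step 5: DDDDACAAACACACAAACAABBBBBBBB ⇒ B·B·B·B·AC·AA·AC·AC·AC·AA·AC·AA·AC·AA·AC·AC·AC·AA·AC·AC·DD·DD·DD·DD·DD·DD·DD·DD
    A ↦ AC
    B ↦ DD
    C ↦ AA
    D ↦ B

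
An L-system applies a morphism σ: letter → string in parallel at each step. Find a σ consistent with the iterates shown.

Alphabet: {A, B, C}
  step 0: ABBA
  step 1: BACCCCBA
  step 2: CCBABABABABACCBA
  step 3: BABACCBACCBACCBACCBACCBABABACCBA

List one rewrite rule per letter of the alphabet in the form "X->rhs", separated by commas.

A->BA, B->CC, C->BA

  step 2 ⇒ step 3: CCBABABABABACCBA ⇒ BA·BA·CC·BA·CC·BA·CC·BA·CC·BA·CC·BA·BA·BA·CC·BA
    A ↦ BA
    B ↦ CC
    C ↦ BA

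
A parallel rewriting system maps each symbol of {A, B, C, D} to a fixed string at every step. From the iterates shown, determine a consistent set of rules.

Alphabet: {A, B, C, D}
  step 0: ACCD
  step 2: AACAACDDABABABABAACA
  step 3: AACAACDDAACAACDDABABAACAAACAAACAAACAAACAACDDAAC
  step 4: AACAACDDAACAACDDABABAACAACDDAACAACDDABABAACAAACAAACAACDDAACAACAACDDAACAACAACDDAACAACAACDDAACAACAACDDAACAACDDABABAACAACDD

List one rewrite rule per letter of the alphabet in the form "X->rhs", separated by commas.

A->AAC, B->A, C->DD, D->AB

  step 3 ⇒ step 4: AACAACDDAACAACDDABABAACAAACAAACAAACAAACAACDDAAC ⇒ AAC·AAC·DD·AAC·AAC·DD·AB·AB·AAC·AAC·DD·AAC·AAC·DD·AB·AB·AAC·A·AAC·A·AAC·AAC·DD·AAC·AAC·AAC·DD·AAC·AAC·AAC·DD·AAC·AAC·AAC·DD·AAC·AAC·AAC·DD·AAC·AAC·DD·AB·AB·AAC·AAC·DD
    A ↦ AAC
    B ↦ A
    C ↦ DD
    D ↦ AB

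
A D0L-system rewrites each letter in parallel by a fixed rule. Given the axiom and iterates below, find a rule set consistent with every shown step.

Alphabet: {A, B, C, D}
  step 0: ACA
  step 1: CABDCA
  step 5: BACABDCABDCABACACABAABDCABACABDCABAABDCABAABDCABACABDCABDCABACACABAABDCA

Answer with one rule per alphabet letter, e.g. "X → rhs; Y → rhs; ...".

A->CA, B->BA, C->BD, D->A

  step 0 ⇒ step 1: ACA ⇒ CA·BD·CA
    A ↦ CA
    C ↦ BD
    B ↦ BA  (constrained at step 1)
    D ↦ A  (constrained at step 1)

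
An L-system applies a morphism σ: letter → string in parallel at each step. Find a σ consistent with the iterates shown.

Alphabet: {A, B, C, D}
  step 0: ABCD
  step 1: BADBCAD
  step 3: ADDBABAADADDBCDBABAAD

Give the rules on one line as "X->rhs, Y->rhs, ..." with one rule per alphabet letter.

A->BA, B->D, C->BC, D->AD

  step 0 ⇒ step 1: ABCD ⇒ BA·D·BC·AD
    A ↦ BA
    B ↦ D
    C ↦ BC
    D ↦ AD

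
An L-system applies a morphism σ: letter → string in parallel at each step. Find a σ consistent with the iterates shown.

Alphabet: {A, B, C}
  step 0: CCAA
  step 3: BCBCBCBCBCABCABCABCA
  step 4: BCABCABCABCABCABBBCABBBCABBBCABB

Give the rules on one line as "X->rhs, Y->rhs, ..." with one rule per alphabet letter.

A->BB, B->BC, C->A

  step 3 ⇒ step 4: BCBCBCBCBCABCABCABCA ⇒ BC·A·BC·A·BC·A·BC·A·BC·A·BB·BC·A·BB·BC·A·BB·BC·A·BB
    A ↦ BB
    B ↦ BC
    C ↦ A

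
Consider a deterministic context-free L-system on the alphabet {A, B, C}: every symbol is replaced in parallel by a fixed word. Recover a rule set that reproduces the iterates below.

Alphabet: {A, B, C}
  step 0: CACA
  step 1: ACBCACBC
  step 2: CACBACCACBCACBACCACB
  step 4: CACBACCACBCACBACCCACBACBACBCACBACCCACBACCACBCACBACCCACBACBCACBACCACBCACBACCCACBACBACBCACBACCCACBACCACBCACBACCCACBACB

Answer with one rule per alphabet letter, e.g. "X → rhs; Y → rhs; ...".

A->C, B->ACC, C->ACB

  step 1 ⇒ step 2: ACBCACBC ⇒ C·ACB·ACC·ACB·C·ACB·ACC·ACB
    A ↦ C
    B ↦ ACC
    C ↦ ACB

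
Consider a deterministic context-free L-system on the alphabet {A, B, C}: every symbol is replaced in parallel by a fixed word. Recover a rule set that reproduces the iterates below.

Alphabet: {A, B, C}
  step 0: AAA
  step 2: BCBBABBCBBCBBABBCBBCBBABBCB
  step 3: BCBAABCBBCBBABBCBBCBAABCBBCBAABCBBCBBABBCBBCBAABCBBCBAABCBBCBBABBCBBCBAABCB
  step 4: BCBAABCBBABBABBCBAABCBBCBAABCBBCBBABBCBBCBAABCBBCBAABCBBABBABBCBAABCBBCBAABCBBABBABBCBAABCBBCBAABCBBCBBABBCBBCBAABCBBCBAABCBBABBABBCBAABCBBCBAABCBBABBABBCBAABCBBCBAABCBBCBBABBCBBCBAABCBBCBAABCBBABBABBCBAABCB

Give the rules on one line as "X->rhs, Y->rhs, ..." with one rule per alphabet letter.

A->BAB, B->BCB, C->AA

  step 3 ⇒ step 4: BCBAABCBBCBBABBCBBCBAABCBBCBAABCBBCBBABBCBBCBAABCBBCBAABCBBCBBABBCBBCBAABCB ⇒ BCB·AA·BCB·BAB·BAB·BCB·AA·BCB·BCB·AA·BCB·BCB·BAB·BCB·BCB·AA·BCB·BCB·AA·BCB·BAB·BAB·BCB·AA·BCB·BCB·AA·BCB·BAB·BAB·BCB·AA·BCB·BCB·AA·BCB·BCB·BAB·BCB·BCB·AA·BCB·BCB·AA·BCB·BAB·BAB·BCB·AA·BCB·BCB·AA·BCB·BAB·BAB·BCB·AA·BCB·BCB·AA·BCB·BCB·BAB·BCB·BCB·AA·BCB·BCB·AA·BCB·BAB·BAB·BCB·AA·BCB
    A ↦ BAB
    B ↦ BCB
    C ↦ AA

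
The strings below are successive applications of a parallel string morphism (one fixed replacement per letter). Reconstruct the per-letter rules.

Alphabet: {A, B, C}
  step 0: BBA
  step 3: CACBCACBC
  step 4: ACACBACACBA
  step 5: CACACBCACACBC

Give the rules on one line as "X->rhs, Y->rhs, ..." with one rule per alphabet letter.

A->C, B->CB, C->A

  step 4 ⇒ step 5: ACACBACACBA ⇒ C·A·C·A·CB·C·A·C·A·CB·C
    A ↦ C
    B ↦ CB
    C ↦ A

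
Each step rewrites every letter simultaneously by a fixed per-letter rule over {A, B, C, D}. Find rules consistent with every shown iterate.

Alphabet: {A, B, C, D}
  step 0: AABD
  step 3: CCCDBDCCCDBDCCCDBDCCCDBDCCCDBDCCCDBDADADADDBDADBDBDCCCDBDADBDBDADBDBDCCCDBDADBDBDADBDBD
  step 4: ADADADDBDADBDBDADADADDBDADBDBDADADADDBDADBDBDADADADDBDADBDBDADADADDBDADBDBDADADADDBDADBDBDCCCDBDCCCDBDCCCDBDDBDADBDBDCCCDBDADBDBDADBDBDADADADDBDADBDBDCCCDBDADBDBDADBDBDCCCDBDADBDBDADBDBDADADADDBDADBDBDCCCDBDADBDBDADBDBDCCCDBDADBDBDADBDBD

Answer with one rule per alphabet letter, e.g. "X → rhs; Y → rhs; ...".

A->CCC, B->ADB, C->AD, D->DBD

  step 3 ⇒ step 4: CCCDBDCCCDBDCCCDBDCCCDBDCCCDBDCCCDBDADADADDBDADBDBDCCCDBDADBDBDADBDBDCCCDBDADBDBDADBDBD ⇒ AD·AD·AD·DBD·ADB·DBD·AD·AD·AD·DBD·ADB·DBD·AD·AD·AD·DBD·ADB·DBD·AD·AD·AD·DBD·ADB·DBD·AD·AD·AD·DBD·ADB·DBD·AD·AD·AD·DBD·ADB·DBD·CCC·DBD·CCC·DBD·CCC·DBD·DBD·ADB·DBD·CCC·DBD·ADB·DBD·ADB·DBD·AD·AD·AD·DBD·ADB·DBD·CCC·DBD·ADB·DBD·ADB·DBD·CCC·DBD·ADB·DBD·ADB·DBD·AD·AD·AD·DBD·ADB·DBD·CCC·DBD·ADB·DBD·ADB·DBD·CCC·DBD·ADB·DBD·ADB·DBD
    A ↦ CCC
    B ↦ ADB
    C ↦ AD
    D ↦ DBD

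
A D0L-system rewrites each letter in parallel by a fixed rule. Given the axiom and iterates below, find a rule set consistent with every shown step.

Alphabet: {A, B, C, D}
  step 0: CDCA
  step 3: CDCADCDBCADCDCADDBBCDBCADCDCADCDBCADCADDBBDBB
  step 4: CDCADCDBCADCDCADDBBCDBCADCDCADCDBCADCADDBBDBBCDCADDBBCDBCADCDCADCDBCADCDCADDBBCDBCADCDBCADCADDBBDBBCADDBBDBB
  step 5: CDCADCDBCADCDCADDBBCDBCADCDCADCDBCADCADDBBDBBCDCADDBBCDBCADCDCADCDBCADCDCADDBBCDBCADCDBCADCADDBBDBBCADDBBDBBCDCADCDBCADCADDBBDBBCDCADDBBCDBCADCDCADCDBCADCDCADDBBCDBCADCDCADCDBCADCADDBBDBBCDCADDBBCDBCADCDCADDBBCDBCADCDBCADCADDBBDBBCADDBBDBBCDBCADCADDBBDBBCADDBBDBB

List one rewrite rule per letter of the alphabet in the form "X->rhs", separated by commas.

  step 4 ⇒ step 5: CDCADCDBCADCDCADDBBCDBCADCDCADCDBCADCADDBBDBBCDCADDBBCDBCADCDCADCDBCADCDCADDBBCDBCADCDBCADCADDBBDBBCADDBBDBB ⇒ CD·CAD·CD·B·CAD·CD·CAD·DBB·CD·B·CAD·CD·CAD·CD·B·CAD·CAD·DBB·DBB·CD·CAD·DBB·CD·B·CAD·CD·CAD·CD·B·CAD·CD·CAD·DBB·CD·B·CAD·CD·B·CAD·CAD·DBB·DBB·CAD·DBB·DBB·CD·CAD·CD·B·CAD·CAD·DBB·DBB·CD·CAD·DBB·CD·B·CAD·CD·CAD·CD·B·CAD·CD·CAD·DBB·CD·B·CAD·CD·CAD·CD·B·CAD·CAD·DBB·DBB·CD·CAD·DBB·CD·B·CAD·CD·CAD·DBB·CD·B·CAD·CD·B·CAD·CAD·DBB·DBB·CAD·DBB·DBB·CD·B·CAD·CAD·DBB·DBB·CAD·DBB·DBB
    A ↦ B
    B ↦ DBB
    C ↦ CD
    D ↦ CAD

A->B, B->DBB, C->CD, D->CAD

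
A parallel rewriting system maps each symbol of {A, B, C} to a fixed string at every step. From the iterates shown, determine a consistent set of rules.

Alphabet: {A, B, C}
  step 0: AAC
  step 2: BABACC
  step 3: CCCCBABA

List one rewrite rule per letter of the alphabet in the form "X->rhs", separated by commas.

A->C, B->C, C->BA

  step 2 ⇒ step 3: BABACC ⇒ C·C·C·C·BA·BA
    A ↦ C
    B ↦ C
    C ↦ BA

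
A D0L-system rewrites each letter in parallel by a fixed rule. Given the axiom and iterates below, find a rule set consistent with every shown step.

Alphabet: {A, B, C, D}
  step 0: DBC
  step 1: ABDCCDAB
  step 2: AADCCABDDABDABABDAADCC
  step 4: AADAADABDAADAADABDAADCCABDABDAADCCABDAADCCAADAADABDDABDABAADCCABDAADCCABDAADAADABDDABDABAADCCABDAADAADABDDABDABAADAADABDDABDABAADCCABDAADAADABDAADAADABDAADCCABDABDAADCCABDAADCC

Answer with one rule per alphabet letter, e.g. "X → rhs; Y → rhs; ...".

A->AAD, B->CC, C->DAB, D->ABD

  step 1 ⇒ step 2: ABDCCDAB ⇒ AAD·CC·ABD·DAB·DAB·ABD·AAD·CC
    A ↦ AAD
    B ↦ CC
    C ↦ DAB
    D ↦ ABD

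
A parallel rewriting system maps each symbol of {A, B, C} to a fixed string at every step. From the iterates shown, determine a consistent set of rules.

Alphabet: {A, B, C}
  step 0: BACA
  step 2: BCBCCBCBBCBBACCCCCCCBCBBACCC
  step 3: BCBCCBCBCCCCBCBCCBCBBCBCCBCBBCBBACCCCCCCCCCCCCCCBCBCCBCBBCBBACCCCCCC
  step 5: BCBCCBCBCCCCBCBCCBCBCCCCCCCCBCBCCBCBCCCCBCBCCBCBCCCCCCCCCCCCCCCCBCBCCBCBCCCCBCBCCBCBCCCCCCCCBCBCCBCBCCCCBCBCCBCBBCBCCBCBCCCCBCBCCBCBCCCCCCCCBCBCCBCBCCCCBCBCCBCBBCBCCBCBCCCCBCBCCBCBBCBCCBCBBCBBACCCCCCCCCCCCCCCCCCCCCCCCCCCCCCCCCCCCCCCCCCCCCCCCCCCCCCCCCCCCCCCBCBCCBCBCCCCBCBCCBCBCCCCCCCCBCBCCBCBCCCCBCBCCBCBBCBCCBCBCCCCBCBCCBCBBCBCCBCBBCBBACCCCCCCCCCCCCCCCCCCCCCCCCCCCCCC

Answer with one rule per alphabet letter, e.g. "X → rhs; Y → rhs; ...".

  step 2 ⇒ step 3: BCBCCBCBBCBBACCCCCCCBCBBACCC ⇒ BCB·CC·BCB·CC·CC·BCB·CC·BCB·BCB·CC·BCB·BCB·BAC·CC·CC·CC·CC·CC·CC·CC·BCB·CC·BCB·BCB·BAC·CC·CC·CC
    A ↦ BAC
    B ↦ BCB
    C ↦ CC

A->BAC, B->BCB, C->CC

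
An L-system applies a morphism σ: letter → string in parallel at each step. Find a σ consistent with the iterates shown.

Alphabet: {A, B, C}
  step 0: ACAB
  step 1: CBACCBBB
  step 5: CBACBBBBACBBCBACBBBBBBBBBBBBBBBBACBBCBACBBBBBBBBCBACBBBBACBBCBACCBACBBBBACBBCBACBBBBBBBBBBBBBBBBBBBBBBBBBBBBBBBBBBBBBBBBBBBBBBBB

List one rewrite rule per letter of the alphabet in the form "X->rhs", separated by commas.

  step 0 ⇒ step 1: ACAB ⇒ CB·AC·CB·BB
    A ↦ CB
    B ↦ BB
    C ↦ AC

A->CB, B->BB, C->AC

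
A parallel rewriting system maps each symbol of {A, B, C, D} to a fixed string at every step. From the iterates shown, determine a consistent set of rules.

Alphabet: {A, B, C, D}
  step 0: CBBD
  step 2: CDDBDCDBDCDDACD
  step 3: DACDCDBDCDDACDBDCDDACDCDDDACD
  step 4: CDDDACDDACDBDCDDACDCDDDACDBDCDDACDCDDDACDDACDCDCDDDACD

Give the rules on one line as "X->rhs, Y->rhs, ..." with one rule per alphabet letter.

A->D, B->BD, C->DA, D->CD

  step 3 ⇒ step 4: DACDCDBDCDDACDBDCDDACDCDDDACD ⇒ CD·D·DA·CD·DA·CD·BD·CD·DA·CD·CD·D·DA·CD·BD·CD·DA·CD·CD·D·DA·CD·DA·CD·CD·CD·D·DA·CD
    A ↦ D
    B ↦ BD
    C ↦ DA
    D ↦ CD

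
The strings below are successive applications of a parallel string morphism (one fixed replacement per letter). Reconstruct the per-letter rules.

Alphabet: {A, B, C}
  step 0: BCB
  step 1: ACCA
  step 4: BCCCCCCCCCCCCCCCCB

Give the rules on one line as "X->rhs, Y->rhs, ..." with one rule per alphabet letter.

  step 0 ⇒ step 1: BCB ⇒ A·CC·A
    B ↦ A
    C ↦ CC
    A ↦ B  (constrained at step 1)

A->B, B->A, C->CC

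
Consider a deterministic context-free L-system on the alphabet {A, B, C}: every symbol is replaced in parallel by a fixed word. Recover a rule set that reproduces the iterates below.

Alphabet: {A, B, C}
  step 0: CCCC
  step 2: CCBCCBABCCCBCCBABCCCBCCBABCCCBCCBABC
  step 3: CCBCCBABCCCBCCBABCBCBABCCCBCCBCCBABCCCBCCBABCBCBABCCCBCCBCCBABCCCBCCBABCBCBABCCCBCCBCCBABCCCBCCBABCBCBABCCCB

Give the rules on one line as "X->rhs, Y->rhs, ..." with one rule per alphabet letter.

A->BCB, B->ABC, C->CCB

  step 2 ⇒ step 3: CCBCCBABCCCBCCBABCCCBCCBABCCCBCCBABC ⇒ CCB·CCB·ABC·CCB·CCB·ABC·BCB·ABC·CCB·CCB·CCB·ABC·CCB·CCB·ABC·BCB·ABC·CCB·CCB·CCB·ABC·CCB·CCB·ABC·BCB·ABC·CCB·CCB·CCB·ABC·CCB·CCB·ABC·BCB·ABC·CCB
    A ↦ BCB
    B ↦ ABC
    C ↦ CCB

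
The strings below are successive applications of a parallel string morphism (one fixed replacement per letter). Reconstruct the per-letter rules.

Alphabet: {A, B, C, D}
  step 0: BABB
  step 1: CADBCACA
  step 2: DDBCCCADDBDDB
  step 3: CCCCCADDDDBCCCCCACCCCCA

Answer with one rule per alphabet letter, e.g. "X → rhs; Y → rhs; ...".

  step 2 ⇒ step 3: DDBCCCADDBDDB ⇒ CC·CC·CA·D·D·D·DB·CC·CC·CA·CC·CC·CA
    A ↦ DB
    B ↦ CA
    C ↦ D
    D ↦ CC

A->DB, B->CA, C->D, D->CC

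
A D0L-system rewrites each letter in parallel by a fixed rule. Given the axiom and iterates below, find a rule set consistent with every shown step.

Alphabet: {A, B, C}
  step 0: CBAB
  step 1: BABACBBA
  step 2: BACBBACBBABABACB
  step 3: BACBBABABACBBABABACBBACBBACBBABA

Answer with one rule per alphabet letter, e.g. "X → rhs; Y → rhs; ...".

  step 2 ⇒ step 3: BACBBACBBABABACB ⇒ BA·CB·BA·BA·BA·CB·BA·BA·BA·CB·BA·CB·BA·CB·BA·BA
    A ↦ CB
    B ↦ BA
    C ↦ BA

A->CB, B->BA, C->BA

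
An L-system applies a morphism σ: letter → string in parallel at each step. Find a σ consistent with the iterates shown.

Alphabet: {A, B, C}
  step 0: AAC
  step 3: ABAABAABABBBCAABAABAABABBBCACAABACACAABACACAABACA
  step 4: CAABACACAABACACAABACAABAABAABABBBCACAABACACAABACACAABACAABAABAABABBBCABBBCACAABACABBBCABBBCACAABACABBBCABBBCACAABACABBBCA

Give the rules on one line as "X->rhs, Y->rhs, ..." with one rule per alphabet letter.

A->CA, B->ABA, C->BBB

  step 3 ⇒ step 4: ABAABAABABBBCAABAABAABABBBCACAABACACAABACACAABACA ⇒ CA·ABA·CA·CA·ABA·CA·CA·ABA·CA·ABA·ABA·ABA·BBB·CA·CA·ABA·CA·CA·ABA·CA·CA·ABA·CA·ABA·ABA·ABA·BBB·CA·BBB·CA·CA·ABA·CA·BBB·CA·BBB·CA·CA·ABA·CA·BBB·CA·BBB·CA·CA·ABA·CA·BBB·CA
    A ↦ CA
    B ↦ ABA
    C ↦ BBB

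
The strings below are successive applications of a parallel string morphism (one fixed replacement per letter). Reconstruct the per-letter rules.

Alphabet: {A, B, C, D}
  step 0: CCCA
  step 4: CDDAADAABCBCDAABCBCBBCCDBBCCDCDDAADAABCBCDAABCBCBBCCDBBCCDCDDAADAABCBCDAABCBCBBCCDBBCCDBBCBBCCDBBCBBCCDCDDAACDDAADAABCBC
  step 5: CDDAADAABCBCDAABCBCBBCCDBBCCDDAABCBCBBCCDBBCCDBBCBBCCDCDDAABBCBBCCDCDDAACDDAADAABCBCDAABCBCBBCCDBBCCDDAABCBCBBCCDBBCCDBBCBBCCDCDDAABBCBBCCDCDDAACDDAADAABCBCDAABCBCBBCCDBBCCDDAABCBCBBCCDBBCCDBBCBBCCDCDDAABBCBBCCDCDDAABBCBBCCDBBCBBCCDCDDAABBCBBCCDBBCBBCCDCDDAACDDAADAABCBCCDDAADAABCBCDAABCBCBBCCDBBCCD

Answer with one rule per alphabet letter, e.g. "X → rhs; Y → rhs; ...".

  step 4 ⇒ step 5: CDDAADAABCBCDAABCBCBBCCDBBCCDCDDAADAABCBCDAABCBCBBCCDBBCCDCDDAADAABCBCDAABCBCBBCCDBBCCDBBCBBCCDBBCBBCCDCDDAACDDAADAABCBC ⇒ CD·DAA·DAA·BC·BC·DAA·BC·BC·BBC·CD·BBC·CD·DAA·BC·BC·BBC·CD·BBC·CD·BBC·BBC·CD·CD·DAA·BBC·BBC·CD·CD·DAA·CD·DAA·DAA·BC·BC·DAA·BC·BC·BBC·CD·BBC·CD·DAA·BC·BC·BBC·CD·BBC·CD·BBC·BBC·CD·CD·DAA·BBC·BBC·CD·CD·DAA·CD·DAA·DAA·BC·BC·DAA·BC·BC·BBC·CD·BBC·CD·DAA·BC·BC·BBC·CD·BBC·CD·BBC·BBC·CD·CD·DAA·BBC·BBC·CD·CD·DAA·BBC·BBC·CD·BBC·BBC·CD·CD·DAA·BBC·BBC·CD·BBC·BBC·CD·CD·DAA·CD·DAA·DAA·BC·BC·CD·DAA·DAA·BC·BC·DAA·BC·BC·BBC·CD·BBC·CD
    A ↦ BC
    B ↦ BBC
    C ↦ CD
    D ↦ DAA

A->BC, B->BBC, C->CD, D->DAA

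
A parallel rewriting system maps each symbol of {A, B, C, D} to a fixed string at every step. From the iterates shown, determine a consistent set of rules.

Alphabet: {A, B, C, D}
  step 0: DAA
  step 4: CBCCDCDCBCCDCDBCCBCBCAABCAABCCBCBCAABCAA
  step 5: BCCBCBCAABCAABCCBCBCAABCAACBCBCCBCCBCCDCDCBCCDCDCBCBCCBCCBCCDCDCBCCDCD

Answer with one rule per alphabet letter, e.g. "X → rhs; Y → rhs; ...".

  step 4 ⇒ step 5: CBCCDCDCBCCDCDBCCBCBCAABCAABCCBCBCAABCAA ⇒ BC·C·BC·BC·AA·BC·AA·BC·C·BC·BC·AA·BC·AA·C·BC·BC·C·BC·C·BC·CD·CD·C·BC·CD·CD·C·BC·BC·C·BC·C·BC·CD·CD·C·BC·CD·CD
    A ↦ CD
    B ↦ C
    C ↦ BC
    D ↦ AA

A->CD, B->C, C->BC, D->AA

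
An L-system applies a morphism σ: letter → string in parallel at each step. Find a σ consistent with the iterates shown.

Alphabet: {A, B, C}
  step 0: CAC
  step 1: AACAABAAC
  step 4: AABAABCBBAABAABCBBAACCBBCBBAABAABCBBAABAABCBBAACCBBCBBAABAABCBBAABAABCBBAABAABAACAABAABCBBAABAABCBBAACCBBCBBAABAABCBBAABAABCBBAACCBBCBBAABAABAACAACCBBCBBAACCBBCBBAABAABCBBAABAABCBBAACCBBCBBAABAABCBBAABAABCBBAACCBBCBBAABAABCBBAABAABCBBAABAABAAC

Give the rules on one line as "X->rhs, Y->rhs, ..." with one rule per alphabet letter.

  step 0 ⇒ step 1: CAC ⇒ AAC·AAB·AAC
    A ↦ AAB
    C ↦ AAC
    B ↦ CBB  (constrained at step 1)

A->AAB, B->CBB, C->AAC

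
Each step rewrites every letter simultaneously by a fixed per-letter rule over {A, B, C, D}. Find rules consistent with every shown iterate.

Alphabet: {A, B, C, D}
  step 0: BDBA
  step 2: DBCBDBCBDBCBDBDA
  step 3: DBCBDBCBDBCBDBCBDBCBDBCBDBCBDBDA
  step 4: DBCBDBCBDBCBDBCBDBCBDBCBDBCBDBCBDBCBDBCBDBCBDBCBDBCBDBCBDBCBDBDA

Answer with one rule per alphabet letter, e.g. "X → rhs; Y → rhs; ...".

  step 3 ⇒ step 4: DBCBDBCBDBCBDBCBDBCBDBCBDBCBDBDA ⇒ DB·CB·DB·CB·DB·CB·DB·CB·DB·CB·DB·CB·DB·CB·DB·CB·DB·CB·DB·CB·DB·CB·DB·CB·DB·CB·DB·CB·DB·CB·DB·DA
    A ↦ DA
    B ↦ CB
    C ↦ DB
    D ↦ DB

A->DA, B->CB, C->DB, D->DB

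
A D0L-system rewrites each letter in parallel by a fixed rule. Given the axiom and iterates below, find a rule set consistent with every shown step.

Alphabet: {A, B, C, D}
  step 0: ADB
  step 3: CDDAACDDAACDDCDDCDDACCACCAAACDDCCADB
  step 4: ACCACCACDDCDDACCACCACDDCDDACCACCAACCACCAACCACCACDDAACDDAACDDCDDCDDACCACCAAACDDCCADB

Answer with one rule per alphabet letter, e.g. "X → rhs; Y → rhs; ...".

A->CDD, B->DB, C->A, D->CCA

  step 3 ⇒ step 4: CDDAACDDAACDDCDDCDDACCACCAAACDDCCADB ⇒ A·CCA·CCA·CDD·CDD·A·CCA·CCA·CDD·CDD·A·CCA·CCA·A·CCA·CCA·A·CCA·CCA·CDD·A·A·CDD·A·A·CDD·CDD·CDD·A·CCA·CCA·A·A·CDD·CCA·DB
    A ↦ CDD
    B ↦ DB
    C ↦ A
    D ↦ CCA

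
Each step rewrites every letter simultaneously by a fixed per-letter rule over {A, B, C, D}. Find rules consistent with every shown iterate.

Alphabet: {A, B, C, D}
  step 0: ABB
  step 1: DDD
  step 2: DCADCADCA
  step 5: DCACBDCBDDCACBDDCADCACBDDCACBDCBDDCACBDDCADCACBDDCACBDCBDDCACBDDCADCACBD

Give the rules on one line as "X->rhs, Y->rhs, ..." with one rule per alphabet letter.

  step 1 ⇒ step 2: DDD ⇒ DCA·DCA·DCA
    D ↦ DCA
  step 0 ⇒ step 1: ABB ⇒ D·D·D
    A ↦ D
  step 0 ⇒ step 1: ABB ⇒ D·D·D
    B ↦ D
    C ↦ CB  (constrained at step 2)

A->D, B->D, C->CB, D->DCA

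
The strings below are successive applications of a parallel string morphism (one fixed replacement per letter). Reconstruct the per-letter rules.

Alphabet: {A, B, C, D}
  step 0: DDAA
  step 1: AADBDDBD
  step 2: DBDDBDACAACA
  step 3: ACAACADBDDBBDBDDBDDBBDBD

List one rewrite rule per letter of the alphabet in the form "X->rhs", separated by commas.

  step 2 ⇒ step 3: DBDDBDACAACA ⇒ A·C·A·A·C·A·DBD·DBB·DBD·DBD·DBB·DBD
    A ↦ DBD
    B ↦ C
    C ↦ DBB
    D ↦ A

A->DBD, B->C, C->DBB, D->A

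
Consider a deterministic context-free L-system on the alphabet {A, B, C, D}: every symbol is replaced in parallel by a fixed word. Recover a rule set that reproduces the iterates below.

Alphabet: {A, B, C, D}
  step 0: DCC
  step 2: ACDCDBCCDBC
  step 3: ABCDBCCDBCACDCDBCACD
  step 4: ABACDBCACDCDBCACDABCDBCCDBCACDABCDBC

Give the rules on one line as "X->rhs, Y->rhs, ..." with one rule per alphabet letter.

A->AB, B->A, C->CD, D->BC

  step 3 ⇒ step 4: ABCDBCCDBCACDCDBCACD ⇒ AB·A·CD·BC·A·CD·CD·BC·A·CD·AB·CD·BC·CD·BC·A·CD·AB·CD·BC
    A ↦ AB
    B ↦ A
    C ↦ CD
    D ↦ BC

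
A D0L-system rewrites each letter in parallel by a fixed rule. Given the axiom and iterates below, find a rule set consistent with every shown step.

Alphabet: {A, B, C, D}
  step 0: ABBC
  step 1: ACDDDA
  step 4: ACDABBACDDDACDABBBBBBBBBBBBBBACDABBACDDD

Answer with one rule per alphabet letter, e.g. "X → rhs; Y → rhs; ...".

  step 0 ⇒ step 1: ABBC ⇒ ACD·D·D·A
    A ↦ ACD
    B ↦ D
    C ↦ A
    D ↦ BB  (constrained at step 1)

A->ACD, B->D, C->A, D->BB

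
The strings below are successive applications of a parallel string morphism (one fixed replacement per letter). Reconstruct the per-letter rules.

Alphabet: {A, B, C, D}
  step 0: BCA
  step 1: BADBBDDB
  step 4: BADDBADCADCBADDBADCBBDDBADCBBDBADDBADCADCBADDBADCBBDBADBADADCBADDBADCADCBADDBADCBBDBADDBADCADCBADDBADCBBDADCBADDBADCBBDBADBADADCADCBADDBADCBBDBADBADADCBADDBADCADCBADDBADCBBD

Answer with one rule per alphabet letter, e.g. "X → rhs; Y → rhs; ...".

  step 0 ⇒ step 1: BCA ⇒ BAD·BBD·DB
    A ↦ DB
    B ↦ BAD
    C ↦ BBD
    D ↦ ADC  (constrained at step 1)

A->DB, B->BAD, C->BBD, D->ADC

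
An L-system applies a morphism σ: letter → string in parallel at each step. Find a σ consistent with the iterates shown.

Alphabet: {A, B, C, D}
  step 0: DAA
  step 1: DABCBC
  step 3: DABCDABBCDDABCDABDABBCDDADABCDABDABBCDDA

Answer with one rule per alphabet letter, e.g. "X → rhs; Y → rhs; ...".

A->BC, B->DAB, C->BCD, D->DA

  step 0 ⇒ step 1: DAA ⇒ DA·BC·BC
    A ↦ BC
    D ↦ DA
    B ↦ DAB  (constrained at step 1)
    C ↦ BCD  (constrained at step 1)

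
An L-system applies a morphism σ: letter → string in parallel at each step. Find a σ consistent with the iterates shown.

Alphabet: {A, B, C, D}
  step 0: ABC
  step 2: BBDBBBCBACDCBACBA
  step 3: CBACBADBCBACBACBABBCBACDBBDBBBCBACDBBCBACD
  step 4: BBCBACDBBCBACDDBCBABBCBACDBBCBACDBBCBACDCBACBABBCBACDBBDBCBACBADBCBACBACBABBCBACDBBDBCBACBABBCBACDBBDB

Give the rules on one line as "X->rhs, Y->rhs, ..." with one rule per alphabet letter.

  step 3 ⇒ step 4: CBACBADBCBACBACBABBCBACDBBDBBBCBACDBBCBACD ⇒ BB·CBA·CD·BB·CBA·CD·DB·CBA·BB·CBA·CD·BB·CBA·CD·BB·CBA·CD·CBA·CBA·BB·CBA·CD·BB·DB·CBA·CBA·DB·CBA·CBA·CBA·BB·CBA·CD·BB·DB·CBA·CBA·BB·CBA·CD·BB·DB
    A ↦ CD
    B ↦ CBA
    C ↦ BB
    D ↦ DB

A->CD, B->CBA, C->BB, D->DB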